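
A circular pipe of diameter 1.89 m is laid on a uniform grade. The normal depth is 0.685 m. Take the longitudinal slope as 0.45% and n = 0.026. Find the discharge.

Q = 1.23 m³/s

For a circular section of diameter D = 1.89 m at depth y = 0.685 m, the central angle is θ = 2 arccos(1 − 2y/D) = 2.584 rad. Then A = (D²/8)(θ − sin θ) = 0.9176 m² and P = Dθ/2 = 2.442 m.
Hydraulic radius R = A/P = 0.9176/2.442 = 0.3758 m.
Manning's equation: Q = (1/n) A R^(2/3) S^(1/2) = (1/0.026) × 0.9176 × 0.3758^(2/3) × 0.0045^(1/2) = 1.23 m³/s.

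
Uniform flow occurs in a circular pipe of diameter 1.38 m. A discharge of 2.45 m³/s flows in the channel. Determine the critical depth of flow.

y_c = 0.829 m

At critical depth, Q² T / (g A³) = 1, i.e. A³/T = Q²/g = 2.45²/9.81 = 0.6119.
At y = 0.686 m: A³/T = 0.2964 — low.
At y = 1 m: A³/T = 1.269 — high.
At y = 0.829 m: A³/T = 0.6113 — close enough.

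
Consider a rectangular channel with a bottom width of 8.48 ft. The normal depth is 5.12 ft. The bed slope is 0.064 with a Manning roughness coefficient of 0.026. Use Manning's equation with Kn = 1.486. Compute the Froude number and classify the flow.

Flow area A = b·y = 8.48 × 5.12 = 43.42 ft². Wetted perimeter P = b + 2y = 8.48 + 2×5.12 = 18.72 ft.
Hydraulic radius R = A/P = 43.42/18.72 = 2.319 ft.
V = (1.486/n) R^(2/3) √S = (1.486/0.026) × 2.319^(2/3) × √0.064 = 25.33 ft/s. Hydraulic depth D_h = A/T = 43.42/8.48 = 5.12 ft.
Froude number Fr = V/√(g·D_h) = 25.33/√(32.2×5.12) = 1.97, which is greater than 1, so the flow is supercritical.

supercritical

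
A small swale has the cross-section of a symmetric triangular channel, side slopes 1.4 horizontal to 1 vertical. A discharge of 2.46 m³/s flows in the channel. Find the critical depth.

y_c = 0.912 m

At critical depth, Q² T / (g A³) = 1, i.e. A³/T = Q²/g = 2.46²/9.81 = 0.6169.
Try y = 1.05 m: A³/T = 1.251 — over.
Try y = 0.696 m: A³/T = 0.1601 — short.
Try y = 0.912 m: A³/T = 0.6183 — matches.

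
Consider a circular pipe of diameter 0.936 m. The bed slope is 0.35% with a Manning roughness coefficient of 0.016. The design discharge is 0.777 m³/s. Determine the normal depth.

Manning's equation rearranged: A R^(2/3) = nQ / (1·√S) = 0.016 × 0.777 / (√0.0035) = 0.2101.
Trying y = 0.473 m: A R^(2/3) = 0.133 — short.
Trying y = 0.754 m: A R^(2/3) = 0.2571 — over.
Trying y = 0.636 m: A R^(2/3) = 0.2103 — close enough.

y_n = 0.636 m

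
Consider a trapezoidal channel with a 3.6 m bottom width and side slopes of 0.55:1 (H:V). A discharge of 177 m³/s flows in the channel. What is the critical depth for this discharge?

y_c = 4.87 m

At critical depth, Q² T / (g A³) = 1, i.e. A³/T = Q²/g = 177²/9.81 = 3194.
Trying y = 4.01 m: A³/T = 1575 — too small.
Trying y = 5.87 m: A³/T = 6404 — too large.
Trying y = 4.87 m: A³/T = 3191 — ≈ 3194.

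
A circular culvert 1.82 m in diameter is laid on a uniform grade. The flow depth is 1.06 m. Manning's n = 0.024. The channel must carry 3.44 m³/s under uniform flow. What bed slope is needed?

For a circular section of diameter D = 1.82 m at depth y = 1.06 m, the central angle is θ = 2 arccos(1 − 2y/D) = 3.473 rad. Then A = (D²/8)(θ − sin θ) = 1.573 m² and P = Dθ/2 = 3.16 m.
Hydraulic radius R = A/P = 1.573/3.16 = 0.4976 m.
From Manning's equation, S = [nQ / (1 A R^(2/3))]² = [0.024 × 3.44 / (1 × 1.573 × 0.4976^(2/3))]² = 0.00699.

S = 0.00699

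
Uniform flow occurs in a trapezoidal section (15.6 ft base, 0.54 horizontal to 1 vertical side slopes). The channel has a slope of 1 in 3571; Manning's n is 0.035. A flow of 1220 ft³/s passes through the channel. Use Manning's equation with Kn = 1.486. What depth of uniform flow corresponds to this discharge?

y_n = 17.4 ft

Manning's equation rearranged: A R^(2/3) = nQ / (1.486·√S) = 0.035 × 1220 / (1.486 × √0.00028) = 1717.
Trying y = 15.4 ft: A R^(2/3) = 1383 — too small.
Trying y = 20.3 ft: A R^(2/3) = 2287 — too large.
Trying y = 17.4 ft: A R^(2/3) = 1723 — ≈ 1717.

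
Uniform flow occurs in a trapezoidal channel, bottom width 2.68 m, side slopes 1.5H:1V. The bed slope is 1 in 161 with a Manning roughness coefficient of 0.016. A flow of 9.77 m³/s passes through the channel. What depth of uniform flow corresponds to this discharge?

Manning's equation rearranged: A R^(2/3) = nQ / (1·√S) = 0.016 × 9.77 / (√0.006211) = 1.983.
At y = 0.616 m: A R^(2/3) = 1.309 — low.
At y = 0.852 m: A R^(2/3) = 2.362 — high.
At y = 0.775 m: A R^(2/3) = 1.984 — matches.

y_n = 0.775 m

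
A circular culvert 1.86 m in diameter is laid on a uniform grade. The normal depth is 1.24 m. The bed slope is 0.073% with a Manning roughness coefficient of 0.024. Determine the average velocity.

V = 0.748 m/s

For a circular section of diameter D = 1.86 m at depth y = 1.24 m, the central angle is θ = 2 arccos(1 − 2y/D) = 3.821 rad. Then A = (D²/8)(θ − sin θ) = 1.924 m² and P = Dθ/2 = 3.554 m.
Hydraulic radius R = A/P = 1.924/3.554 = 0.5415 m.
From Manning's equation, V = (1/n) R^(2/3) S^(1/2) = (1/0.024) × 0.5415^(2/3) × 0.00073^(1/2) = 0.748 m/s.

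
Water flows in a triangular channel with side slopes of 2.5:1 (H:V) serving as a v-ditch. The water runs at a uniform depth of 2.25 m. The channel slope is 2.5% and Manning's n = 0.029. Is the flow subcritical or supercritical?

For a triangular section with side slope z = 2.5: A = zy² = 2.5×2.25² = 12.66 m²; P = 2y√(1+z²) = 2×2.25×2.693 = 12.12 m.
Hydraulic radius R = A/P = 12.66/12.12 = 1.045 m.
V = (1/n) R^(2/3) √S = (1/0.029) × 1.045^(2/3) × √0.025 = 5.613 m/s. Hydraulic depth D_h = A/T = 12.66/11.25 = 1.125 m.
Froude number Fr = V/√(g·D_h) = 5.613/√(9.81×1.125) = 1.69, which is greater than 1, so the flow is supercritical.

supercritical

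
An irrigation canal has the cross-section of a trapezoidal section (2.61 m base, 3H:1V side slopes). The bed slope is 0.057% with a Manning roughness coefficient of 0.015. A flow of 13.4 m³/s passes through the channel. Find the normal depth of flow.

Manning's equation rearranged: A R^(2/3) = nQ / (1·√S) = 0.015 × 13.4 / (√0.00057) = 8.419.
At y = 1.59 m: A R^(2/3) = 11.15 — too large.
At y = 1.05 m: A R^(2/3) = 4.556 — too small.
At y = 1.4 m: A R^(2/3) = 8.431 — ≈ 8.419.

y_n = 1.4 m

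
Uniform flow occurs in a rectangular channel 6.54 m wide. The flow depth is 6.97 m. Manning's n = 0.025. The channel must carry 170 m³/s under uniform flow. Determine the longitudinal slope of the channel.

Flow area A = b·y = 6.54 × 6.97 = 45.58 m². Wetted perimeter P = b + 2y = 6.54 + 2×6.97 = 20.48 m.
Hydraulic radius R = A/P = 45.58/20.48 = 2.226 m.
From Manning's equation, S = [nQ / (1 A R^(2/3))]² = [0.025 × 170 / (1 × 45.58 × 2.226^(2/3))]² = 0.00299.

S = 0.00299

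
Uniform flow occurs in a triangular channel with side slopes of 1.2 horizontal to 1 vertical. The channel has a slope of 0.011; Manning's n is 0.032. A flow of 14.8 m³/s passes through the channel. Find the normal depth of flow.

y_n = 2.09 m

Manning's equation rearranged: A R^(2/3) = nQ / (1·√S) = 0.032 × 14.8 / (√0.011) = 4.516.
Trying y = 2.34 m: A R^(2/3) = 6.12 — high.
Trying y = 1.85 m: A R^(2/3) = 3.27 — low.
Trying y = 2.09 m: A R^(2/3) = 4.528 — matches.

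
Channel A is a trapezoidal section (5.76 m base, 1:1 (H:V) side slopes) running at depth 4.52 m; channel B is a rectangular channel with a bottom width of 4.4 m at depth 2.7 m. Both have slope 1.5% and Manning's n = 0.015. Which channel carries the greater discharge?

channel A

Channel A: With bottom width b = 5.76 m and side slope z = 1: A = (b + zy)y = (5.76 + 1×4.52)×4.52 = 46.47 m²; P = b + 2y√(1+z²) = 5.76 + 2×4.52×1.414 = 18.54 m. Hydraulic radius R = A/P = 46.47/18.54 = 2.506 m. Q_A = (1/0.015)·46.47·2.506^(2/3)·√0.015 = 699.9 m³/s.
Channel B: Flow area A = b·y = 4.4 × 2.7 = 11.88 m². Wetted perimeter P = b + 2y = 4.4 + 2×2.7 = 9.8 m. Hydraulic radius R = A/P = 11.88/9.8 = 1.212 m. Q_B = (1/0.015)·11.88·1.212^(2/3)·√0.015 = 110.3 m³/s.
Q_A = 699.9 m³/s vs Q_B = 110.3 m³/s, so channel A carries more.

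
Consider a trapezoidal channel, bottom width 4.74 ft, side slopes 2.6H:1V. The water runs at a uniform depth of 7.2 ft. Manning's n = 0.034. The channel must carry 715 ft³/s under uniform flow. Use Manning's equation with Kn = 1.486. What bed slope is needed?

With bottom width b = 4.74 ft and side slope z = 2.6: A = (b + zy)y = (4.74 + 2.6×7.2)×7.2 = 168.9 ft²; P = b + 2y√(1+z²) = 4.74 + 2×7.2×2.786 = 44.85 ft.
Hydraulic radius R = A/P = 168.9/44.85 = 3.766 ft.
From Manning's equation, S = [nQ / (1.486 A R^(2/3))]² = [0.034 × 715 / (1.486 × 168.9 × 3.766^(2/3))]² = 0.0016.

S = 0.0016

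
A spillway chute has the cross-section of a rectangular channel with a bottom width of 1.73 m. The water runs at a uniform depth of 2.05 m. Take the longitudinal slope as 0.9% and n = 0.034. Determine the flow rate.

Flow area A = b·y = 1.73 × 2.05 = 3.546 m². Wetted perimeter P = b + 2y = 1.73 + 2×2.05 = 5.83 m.
Hydraulic radius R = A/P = 3.546/5.83 = 0.6083 m.
Manning's equation: Q = (1/n) A R^(2/3) S^(1/2) = (1/0.034) × 3.546 × 0.6083^(2/3) × 0.009^(1/2) = 7.1 m³/s.

Q = 7.1 m³/s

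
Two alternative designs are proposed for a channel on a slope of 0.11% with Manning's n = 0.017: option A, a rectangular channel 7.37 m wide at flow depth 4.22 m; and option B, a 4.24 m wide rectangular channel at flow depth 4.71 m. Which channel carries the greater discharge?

channel A

Channel A: Flow area A = b·y = 7.37 × 4.22 = 31.1 m². Wetted perimeter P = b + 2y = 7.37 + 2×4.22 = 15.81 m. Hydraulic radius R = A/P = 31.1/15.81 = 1.967 m. Q_A = (1/0.017)·31.1·1.967^(2/3)·√0.0011 = 95.26 m³/s.
Channel B: Flow area A = b·y = 4.24 × 4.71 = 19.97 m². Wetted perimeter P = b + 2y = 4.24 + 2×4.71 = 13.66 m. Hydraulic radius R = A/P = 19.97/13.66 = 1.462 m. Q_B = (1/0.017)·19.97·1.462^(2/3)·√0.0011 = 50.19 m³/s.
Q_A = 95.26 m³/s vs Q_B = 50.19 m³/s, so channel A carries more.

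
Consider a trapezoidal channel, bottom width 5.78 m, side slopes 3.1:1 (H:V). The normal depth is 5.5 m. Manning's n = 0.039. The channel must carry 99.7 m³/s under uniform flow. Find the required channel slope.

S = 0.00022

With bottom width b = 5.78 m and side slope z = 3.1: A = (b + zy)y = (5.78 + 3.1×5.5)×5.5 = 125.6 m²; P = b + 2y√(1+z²) = 5.78 + 2×5.5×3.257 = 41.61 m.
Hydraulic radius R = A/P = 125.6/41.61 = 3.018 m.
From Manning's equation, S = [nQ / (1 A R^(2/3))]² = [0.039 × 99.7 / (1 × 125.6 × 3.018^(2/3))]² = 0.00022.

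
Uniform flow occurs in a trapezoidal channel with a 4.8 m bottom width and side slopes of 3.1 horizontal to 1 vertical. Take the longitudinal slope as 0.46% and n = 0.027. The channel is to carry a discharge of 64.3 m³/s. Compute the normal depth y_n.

Manning's equation rearranged: A R^(2/3) = nQ / (1·√S) = 0.027 × 64.3 / (√0.0046) = 25.6.
Trying y = 2.35 m: A R^(2/3) = 35.75 — too large.
Trying y = 1.73 m: A R^(2/3) = 18.67 — too small.
Trying y = 2.01 m: A R^(2/3) = 25.58 — ≈ 25.6.

y_n = 2.01 m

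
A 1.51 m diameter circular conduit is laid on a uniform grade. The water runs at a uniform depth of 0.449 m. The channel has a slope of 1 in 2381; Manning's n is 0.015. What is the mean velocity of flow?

For a circular section of diameter D = 1.51 m at depth y = 0.449 m, the central angle is θ = 2 arccos(1 − 2y/D) = 2.307 rad. Then A = (D²/8)(θ − sin θ) = 0.4463 m² and P = Dθ/2 = 1.742 m.
Hydraulic radius R = A/P = 0.4463/1.742 = 0.2562 m.
From Manning's equation, V = (1/n) R^(2/3) S^(1/2) = (1/0.015) × 0.2562^(2/3) × 0.00042^(1/2) = 0.551 m/s.

V = 0.551 m/s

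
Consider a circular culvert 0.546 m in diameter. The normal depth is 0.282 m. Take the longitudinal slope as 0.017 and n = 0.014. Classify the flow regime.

For a circular section of diameter D = 0.546 m at depth y = 0.282 m, the central angle is θ = 2 arccos(1 − 2y/D) = 3.208 rad. Then A = (D²/8)(θ − sin θ) = 0.122 m² and P = Dθ/2 = 0.8757 m.
Hydraulic radius R = A/P = 0.122/0.8757 = 0.1393 m.
V = (1/n) R^(2/3) √S = (1/0.014) × 0.1393^(2/3) × √0.017 = 2.503 m/s. Hydraulic depth D_h = A/T = 0.122/0.5457 = 0.2235 m.
Froude number Fr = V/√(g·D_h) = 2.503/√(9.81×0.2235) = 1.69, which is greater than 1, so the flow is supercritical.

supercritical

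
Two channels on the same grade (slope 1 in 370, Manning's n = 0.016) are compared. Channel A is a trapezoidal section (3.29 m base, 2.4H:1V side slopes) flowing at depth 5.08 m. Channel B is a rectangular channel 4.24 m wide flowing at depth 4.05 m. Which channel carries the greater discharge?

channel A

Channel A: With bottom width b = 3.29 m and side slope z = 2.4: A = (b + zy)y = (3.29 + 2.4×5.08)×5.08 = 78.65 m²; P = b + 2y√(1+z²) = 3.29 + 2×5.08×2.6 = 29.71 m. Hydraulic radius R = A/P = 78.65/29.71 = 2.648 m. Q_A = (1/0.016)·78.65·2.648^(2/3)·√0.002703 = 489.1 m³/s.
Channel B: Flow area A = b·y = 4.24 × 4.05 = 17.17 m². Wetted perimeter P = b + 2y = 4.24 + 2×4.05 = 12.34 m. Hydraulic radius R = A/P = 17.17/12.34 = 1.392 m. Q_B = (1/0.016)·17.17·1.392^(2/3)·√0.002703 = 69.55 m³/s.
Q_A = 489.1 m³/s vs Q_B = 69.55 m³/s, so channel A carries more.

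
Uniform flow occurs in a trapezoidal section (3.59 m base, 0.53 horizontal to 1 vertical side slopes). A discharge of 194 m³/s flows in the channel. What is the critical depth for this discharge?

At critical depth, Q² T / (g A³) = 1, i.e. A³/T = Q²/g = 194²/9.81 = 3836.
Try y = 6.28 m: A³/T = 8004 — over.
Try y = 4.56 m: A³/T = 2440 — short.
Try y = 5.16 m: A³/T = 3837 — ≈ 3836.

y_c = 5.16 m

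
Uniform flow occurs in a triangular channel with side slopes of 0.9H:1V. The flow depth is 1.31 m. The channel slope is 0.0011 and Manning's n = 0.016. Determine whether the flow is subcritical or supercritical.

subcritical

For a triangular section with side slope z = 0.9: A = zy² = 0.9×1.31² = 1.544 m²; P = 2y√(1+z²) = 2×1.31×1.345 = 3.525 m.
Hydraulic radius R = A/P = 1.544/3.525 = 0.4382 m.
V = (1/n) R^(2/3) √S = (1/0.016) × 0.4382^(2/3) × √0.0011 = 1.196 m/s. Hydraulic depth D_h = A/T = 1.544/2.358 = 0.655 m.
Froude number Fr = V/√(g·D_h) = 1.196/√(9.81×0.655) = 0.472, which is less than 1, so the flow is subcritical.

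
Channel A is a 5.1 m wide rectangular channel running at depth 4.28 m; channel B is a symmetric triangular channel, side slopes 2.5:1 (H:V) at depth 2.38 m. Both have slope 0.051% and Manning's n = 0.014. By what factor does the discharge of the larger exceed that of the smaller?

1.97

Channel A: Flow area A = b·y = 5.1 × 4.28 = 21.83 m². Wetted perimeter P = b + 2y = 5.1 + 2×4.28 = 13.66 m. Hydraulic radius R = A/P = 21.83/13.66 = 1.598 m. Q_A = (1/0.014)·21.83·1.598^(2/3)·√0.00051 = 48.13 m³/s.
Channel B: For a triangular section with side slope z = 2.5: A = zy² = 2.5×2.38² = 14.16 m²; P = 2y√(1+z²) = 2×2.38×2.693 = 12.82 m. Hydraulic radius R = A/P = 14.16/12.82 = 1.105 m. Q_B = (1/0.014)·14.16·1.105^(2/3)·√0.00051 = 24.41 m³/s.
The larger discharge is 48.13 m³/s and the smaller is 24.41 m³/s; the ratio is 1.97.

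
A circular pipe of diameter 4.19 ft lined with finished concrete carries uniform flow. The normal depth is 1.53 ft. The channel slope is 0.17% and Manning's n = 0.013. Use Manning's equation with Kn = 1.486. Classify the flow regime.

subcritical

For a circular section of diameter D = 4.19 ft at depth y = 1.53 ft, the central angle is θ = 2 arccos(1 − 2y/D) = 2.595 rad. Then A = (D²/8)(θ − sin θ) = 4.556 ft² and P = Dθ/2 = 5.437 ft.
Hydraulic radius R = A/P = 4.556/5.437 = 0.8379 ft.
V = (1.486/n) R^(2/3) √S = (1.486/0.013) × 0.8379^(2/3) × √0.0017 = 4.189 ft/s. Hydraulic depth D_h = A/T = 4.556/4.035 = 1.129 ft.
Froude number Fr = V/√(g·D_h) = 4.189/√(32.2×1.129) = 0.695, which is less than 1, so the flow is subcritical.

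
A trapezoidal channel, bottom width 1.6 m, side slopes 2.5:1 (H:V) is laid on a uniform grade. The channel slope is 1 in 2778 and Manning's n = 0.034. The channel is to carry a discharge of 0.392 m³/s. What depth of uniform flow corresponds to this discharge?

y_n = 0.507 m

Manning's equation rearranged: A R^(2/3) = nQ / (1·√S) = 0.034 × 0.392 / (√0.00036) = 0.7025.
Trying y = 0.647 m: A R^(2/3) = 1.148 — over.
Trying y = 0.41 m: A R^(2/3) = 0.4635 — short.
Trying y = 0.507 m: A R^(2/3) = 0.7023 — close enough.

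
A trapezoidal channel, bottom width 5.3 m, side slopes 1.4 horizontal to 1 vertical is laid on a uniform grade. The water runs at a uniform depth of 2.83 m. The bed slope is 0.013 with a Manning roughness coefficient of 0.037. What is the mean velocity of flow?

V = 4.46 m/s

With bottom width b = 5.3 m and side slope z = 1.4: A = (b + zy)y = (5.3 + 1.4×2.83)×2.83 = 26.21 m²; P = b + 2y√(1+z²) = 5.3 + 2×2.83×1.72 = 15.04 m.
Hydraulic radius R = A/P = 26.21/15.04 = 1.743 m.
From Manning's equation, V = (1/n) R^(2/3) S^(1/2) = (1/0.037) × 1.743^(2/3) × 0.013^(1/2) = 4.46 m/s.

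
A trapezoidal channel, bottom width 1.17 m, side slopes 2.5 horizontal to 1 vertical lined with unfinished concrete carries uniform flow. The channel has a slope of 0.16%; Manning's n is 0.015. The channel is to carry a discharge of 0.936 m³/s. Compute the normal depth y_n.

y_n = 0.398 m

Manning's equation rearranged: A R^(2/3) = nQ / (1·√S) = 0.015 × 0.936 / (√0.0016) = 0.351.
Trying y = 0.473 m: A R^(2/3) = 0.4979 — high.
Trying y = 0.317 m: A R^(2/3) = 0.2241 — low.
Trying y = 0.398 m: A R^(2/3) = 0.3511 — ≈ 0.351.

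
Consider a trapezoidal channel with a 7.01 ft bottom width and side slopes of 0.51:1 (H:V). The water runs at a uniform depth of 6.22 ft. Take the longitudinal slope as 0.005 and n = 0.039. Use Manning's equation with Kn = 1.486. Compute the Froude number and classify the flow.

subcritical

With bottom width b = 7.01 ft and side slope z = 0.51: A = (b + zy)y = (7.01 + 0.51×6.22)×6.22 = 63.33 ft²; P = b + 2y√(1+z²) = 7.01 + 2×6.22×1.123 = 20.97 ft.
Hydraulic radius R = A/P = 63.33/20.97 = 3.02 ft.
V = (1.486/n) R^(2/3) √S = (1.486/0.039) × 3.02^(2/3) × √0.005 = 5.629 ft/s. Hydraulic depth D_h = A/T = 63.33/13.35 = 4.743 ft.
Froude number Fr = V/√(g·D_h) = 5.629/√(32.2×4.743) = 0.455, which is less than 1, so the flow is subcritical.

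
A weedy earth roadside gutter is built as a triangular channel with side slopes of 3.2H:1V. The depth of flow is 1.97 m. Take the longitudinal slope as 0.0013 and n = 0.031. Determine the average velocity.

V = 1.12 m/s

For a triangular section with side slope z = 3.2: A = zy² = 3.2×1.97² = 12.42 m²; P = 2y√(1+z²) = 2×1.97×3.353 = 13.21 m.
Hydraulic radius R = A/P = 12.42/13.21 = 0.9402 m.
From Manning's equation, V = (1/n) R^(2/3) S^(1/2) = (1/0.031) × 0.9402^(2/3) × 0.0013^(1/2) = 1.12 m/s.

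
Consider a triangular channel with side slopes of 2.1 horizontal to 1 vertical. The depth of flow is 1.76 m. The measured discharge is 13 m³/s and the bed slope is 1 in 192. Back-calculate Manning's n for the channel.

For a triangular section with side slope z = 2.1: A = zy² = 2.1×1.76² = 6.505 m²; P = 2y√(1+z²) = 2×1.76×2.326 = 8.187 m.
Hydraulic radius R = A/P = 6.505/8.187 = 0.7945 m.
Rearranging Manning's equation: n = (1/Q) A R^(2/3) S^(1/2) = (1/13) × 6.505 × 0.7945^(2/3) × √0.005208 = 0.031.

n = 0.031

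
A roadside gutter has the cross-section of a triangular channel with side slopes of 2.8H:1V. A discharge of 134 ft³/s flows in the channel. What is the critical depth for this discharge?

y_c = 2.7 ft

At critical depth, Q² T / (g A³) = 1, i.e. A³/T = Q²/g = 134²/32.2 = 557.6.
At y = 3.07 ft: A³/T = 1069 — over.
At y = 2.7 ft: A³/T = 562.5 — close enough.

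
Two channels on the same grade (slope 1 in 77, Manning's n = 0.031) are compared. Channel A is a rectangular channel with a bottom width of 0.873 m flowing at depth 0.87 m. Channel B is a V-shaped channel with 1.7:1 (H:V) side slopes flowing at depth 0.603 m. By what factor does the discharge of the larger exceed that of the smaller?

1.32

Channel A: Flow area A = b·y = 0.873 × 0.87 = 0.7595 m². Wetted perimeter P = b + 2y = 0.873 + 2×0.87 = 2.613 m. Hydraulic radius R = A/P = 0.7595/2.613 = 0.2907 m. Q_A = (1/0.031)·0.7595·0.2907^(2/3)·√0.01299 = 1.225 m³/s.
Channel B: For a triangular section with side slope z = 1.7: A = zy² = 1.7×0.603² = 0.6181 m²; P = 2y√(1+z²) = 2×0.603×1.972 = 2.379 m. Hydraulic radius R = A/P = 0.6181/2.379 = 0.2599 m. Q_B = (1/0.031)·0.6181·0.2599^(2/3)·√0.01299 = 0.9254 m³/s.
The larger discharge is 1.225 m³/s and the smaller is 0.9254 m³/s; the ratio is 1.32.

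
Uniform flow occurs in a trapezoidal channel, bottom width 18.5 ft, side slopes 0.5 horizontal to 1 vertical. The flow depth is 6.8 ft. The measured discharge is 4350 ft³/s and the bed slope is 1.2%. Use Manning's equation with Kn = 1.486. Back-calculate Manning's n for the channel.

n = 0.015

With bottom width b = 18.5 ft and side slope z = 0.5: A = (b + zy)y = (18.5 + 0.5×6.8)×6.8 = 148.9 ft²; P = b + 2y√(1+z²) = 18.5 + 2×6.8×1.118 = 33.71 ft.
Hydraulic radius R = A/P = 148.9/33.71 = 4.418 ft.
Rearranging Manning's equation: n = (1.486/Q) A R^(2/3) S^(1/2) = (1.486/4350) × 148.9 × 4.418^(2/3) × √0.012 = 0.015.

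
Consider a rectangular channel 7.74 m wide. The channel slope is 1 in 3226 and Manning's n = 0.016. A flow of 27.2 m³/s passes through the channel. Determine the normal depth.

Manning's equation rearranged: A R^(2/3) = nQ / (1·√S) = 0.016 × 27.2 / (√0.00031) = 24.72.
At y = 2.71 m: A R^(2/3) = 28.62 — too large.
At y = 1.92 m: A R^(2/3) = 17.55 — too small.
At y = 2.44 m: A R^(2/3) = 24.71 — close enough.

y_n = 2.44 m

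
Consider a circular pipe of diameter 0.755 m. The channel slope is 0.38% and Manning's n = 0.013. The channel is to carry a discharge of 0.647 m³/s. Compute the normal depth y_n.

y_n = 0.574 m

Manning's equation rearranged: A R^(2/3) = nQ / (1·√S) = 0.013 × 0.647 / (√0.0038) = 0.1364.
Try y = 0.426 m: A R^(2/3) = 0.0899 — low.
Try y = 0.574 m: A R^(2/3) = 0.1364 — close enough.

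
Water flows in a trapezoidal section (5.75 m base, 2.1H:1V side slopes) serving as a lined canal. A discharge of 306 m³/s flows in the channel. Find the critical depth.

y_c = 4.17 m

At critical depth, Q² T / (g A³) = 1, i.e. A³/T = Q²/g = 306²/9.81 = 9545.
Try y = 3.41 m: A³/T = 4252 — too small.
Try y = 5.25 m: A³/T = 24570 — too large.
Try y = 4.17 m: A³/T = 9516 — close enough.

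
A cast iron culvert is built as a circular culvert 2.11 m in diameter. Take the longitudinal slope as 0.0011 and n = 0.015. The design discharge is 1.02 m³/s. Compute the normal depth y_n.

Manning's equation rearranged: A R^(2/3) = nQ / (1·√S) = 0.015 × 1.02 / (√0.0011) = 0.4613.
Try y = 0.534 m: A R^(2/3) = 0.3204 — short.
Try y = 0.777 m: A R^(2/3) = 0.6603 — over.
Try y = 0.643 m: A R^(2/3) = 0.4608 — ≈ 0.4613.

y_n = 0.643 m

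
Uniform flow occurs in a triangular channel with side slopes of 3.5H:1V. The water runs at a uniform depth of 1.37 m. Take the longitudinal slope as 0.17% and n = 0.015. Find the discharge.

Q = 13.7 m³/s

For a triangular section with side slope z = 3.5: A = zy² = 3.5×1.37² = 6.569 m²; P = 2y√(1+z²) = 2×1.37×3.64 = 9.974 m.
Hydraulic radius R = A/P = 6.569/9.974 = 0.6586 m.
Manning's equation: Q = (1/n) A R^(2/3) S^(1/2) = (1/0.015) × 6.569 × 0.6586^(2/3) × 0.0017^(1/2) = 13.7 m³/s.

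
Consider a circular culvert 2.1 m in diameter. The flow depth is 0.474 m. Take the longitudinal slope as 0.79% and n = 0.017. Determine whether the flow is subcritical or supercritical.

supercritical

For a circular section of diameter D = 2.1 m at depth y = 0.474 m, the central angle is θ = 2 arccos(1 − 2y/D) = 1.98 rad. Then A = (D²/8)(θ − sin θ) = 0.586 m² and P = Dθ/2 = 2.079 m.
Hydraulic radius R = A/P = 0.586/2.079 = 0.2818 m.
V = (1/n) R^(2/3) √S = (1/0.017) × 0.2818^(2/3) × √0.0079 = 2.247 m/s. Hydraulic depth D_h = A/T = 0.586/1.756 = 0.3337 m.
Froude number Fr = V/√(g·D_h) = 2.247/√(9.81×0.3337) = 1.24, which is greater than 1, so the flow is supercritical.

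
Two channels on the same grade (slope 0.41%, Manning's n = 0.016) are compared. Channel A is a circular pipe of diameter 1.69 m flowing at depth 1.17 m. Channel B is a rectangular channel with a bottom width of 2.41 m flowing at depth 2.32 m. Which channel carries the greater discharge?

Channel A: For a circular section of diameter D = 1.69 m at depth y = 1.17 m, the central angle is θ = 2 arccos(1 − 2y/D) = 3.931 rad. Then A = (D²/8)(θ − sin θ) = 1.657 m² and P = Dθ/2 = 3.322 m. Hydraulic radius R = A/P = 1.657/3.322 = 0.4988 m. Q_A = (1/0.016)·1.657·0.4988^(2/3)·√0.0041 = 4.171 m³/s.
Channel B: Flow area A = b·y = 2.41 × 2.32 = 5.591 m². Wetted perimeter P = b + 2y = 2.41 + 2×2.32 = 7.05 m. Hydraulic radius R = A/P = 5.591/7.05 = 0.7931 m. Q_B = (1/0.016)·5.591·0.7931^(2/3)·√0.0041 = 19.17 m³/s.
Q_A = 4.171 m³/s vs Q_B = 19.17 m³/s, so channel B carries more.

channel B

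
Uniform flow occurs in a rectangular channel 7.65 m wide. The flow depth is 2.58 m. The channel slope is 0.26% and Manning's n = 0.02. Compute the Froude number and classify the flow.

Flow area A = b·y = 7.65 × 2.58 = 19.74 m². Wetted perimeter P = b + 2y = 7.65 + 2×2.58 = 12.81 m.
Hydraulic radius R = A/P = 19.74/12.81 = 1.541 m.
V = (1/n) R^(2/3) √S = (1/0.02) × 1.541^(2/3) × √0.0026 = 3.401 m/s. Hydraulic depth D_h = A/T = 19.74/7.65 = 2.58 m.
Froude number Fr = V/√(g·D_h) = 3.401/√(9.81×2.58) = 0.676, which is less than 1, so the flow is subcritical.

subcritical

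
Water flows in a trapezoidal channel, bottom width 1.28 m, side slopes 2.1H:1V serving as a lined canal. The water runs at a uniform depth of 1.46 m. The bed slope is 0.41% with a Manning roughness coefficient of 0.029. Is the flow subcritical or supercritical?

subcritical

With bottom width b = 1.28 m and side slope z = 2.1: A = (b + zy)y = (1.28 + 2.1×1.46)×1.46 = 6.345 m²; P = b + 2y√(1+z²) = 1.28 + 2×1.46×2.326 = 8.072 m.
Hydraulic radius R = A/P = 6.345/8.072 = 0.7861 m.
V = (1/n) R^(2/3) √S = (1/0.029) × 0.7861^(2/3) × √0.0041 = 1.881 m/s. Hydraulic depth D_h = A/T = 6.345/7.412 = 0.8561 m.
Froude number Fr = V/√(g·D_h) = 1.881/√(9.81×0.8561) = 0.649, which is less than 1, so the flow is subcritical.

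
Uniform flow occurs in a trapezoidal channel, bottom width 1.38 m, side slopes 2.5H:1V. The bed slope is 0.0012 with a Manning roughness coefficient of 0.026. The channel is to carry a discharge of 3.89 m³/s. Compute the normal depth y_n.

Manning's equation rearranged: A R^(2/3) = nQ / (1·√S) = 0.026 × 3.89 / (√0.0012) = 2.92.
At y = 1.25 m: A R^(2/3) = 4.415 — over.
At y = 1.04 m: A R^(2/3) = 2.921 — ≈ 2.92.

y_n = 1.04 m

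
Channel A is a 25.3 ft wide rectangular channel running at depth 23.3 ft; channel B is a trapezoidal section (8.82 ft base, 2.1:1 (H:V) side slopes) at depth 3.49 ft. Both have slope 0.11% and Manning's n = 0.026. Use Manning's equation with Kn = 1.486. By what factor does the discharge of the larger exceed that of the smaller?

24.8

Channel A: Flow area A = b·y = 25.3 × 23.3 = 589.5 ft². Wetted perimeter P = b + 2y = 25.3 + 2×23.3 = 71.9 ft. Hydraulic radius R = A/P = 589.5/71.9 = 8.199 ft. Q_A = (1.486/0.026)·589.5·8.199^(2/3)·√0.0011 = 4543 ft³/s.
Channel B: With bottom width b = 8.82 ft and side slope z = 2.1: A = (b + zy)y = (8.82 + 2.1×3.49)×3.49 = 56.36 ft²; P = b + 2y√(1+z²) = 8.82 + 2×3.49×2.326 = 25.06 ft. Hydraulic radius R = A/P = 56.36/25.06 = 2.249 ft. Q_B = (1.486/0.026)·56.36·2.249^(2/3)·√0.0011 = 183.4 ft³/s.
The larger discharge is 4543 ft³/s and the smaller is 183.4 ft³/s; the ratio is 24.8.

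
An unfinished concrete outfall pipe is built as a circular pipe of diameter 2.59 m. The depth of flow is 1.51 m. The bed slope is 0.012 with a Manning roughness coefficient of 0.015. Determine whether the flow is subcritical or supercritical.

supercritical

For a circular section of diameter D = 2.59 m at depth y = 1.51 m, the central angle is θ = 2 arccos(1 − 2y/D) = 3.475 rad. Then A = (D²/8)(θ − sin θ) = 3.189 m² and P = Dθ/2 = 4.5 m.
Hydraulic radius R = A/P = 3.189/4.5 = 0.7085 m.
V = (1/n) R^(2/3) √S = (1/0.015) × 0.7085^(2/3) × √0.012 = 5.804 m/s. Hydraulic depth D_h = A/T = 3.189/2.554 = 1.248 m.
Froude number Fr = V/√(g·D_h) = 5.804/√(9.81×1.248) = 1.66, which is greater than 1, so the flow is supercritical.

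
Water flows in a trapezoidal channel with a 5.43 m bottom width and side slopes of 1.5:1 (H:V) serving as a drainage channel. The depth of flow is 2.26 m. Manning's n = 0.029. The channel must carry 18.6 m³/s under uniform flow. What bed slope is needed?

With bottom width b = 5.43 m and side slope z = 1.5: A = (b + zy)y = (5.43 + 1.5×2.26)×2.26 = 19.93 m²; P = b + 2y√(1+z²) = 5.43 + 2×2.26×1.803 = 13.58 m.
Hydraulic radius R = A/P = 19.93/13.58 = 1.468 m.
From Manning's equation, S = [nQ / (1 A R^(2/3))]² = [0.029 × 18.6 / (1 × 19.93 × 1.468^(2/3))]² = 0.000439.

S = 0.000439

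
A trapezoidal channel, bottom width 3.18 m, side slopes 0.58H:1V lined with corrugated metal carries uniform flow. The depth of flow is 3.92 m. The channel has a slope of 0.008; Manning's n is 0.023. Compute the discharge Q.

With bottom width b = 3.18 m and side slope z = 0.58: A = (b + zy)y = (3.18 + 0.58×3.92)×3.92 = 21.38 m²; P = b + 2y√(1+z²) = 3.18 + 2×3.92×1.156 = 12.24 m.
Hydraulic radius R = A/P = 21.38/12.24 = 1.746 m.
Manning's equation: Q = (1/n) A R^(2/3) S^(1/2) = (1/0.023) × 21.38 × 1.746^(2/3) × 0.008^(1/2) = 121 m³/s.

Q = 121 m³/s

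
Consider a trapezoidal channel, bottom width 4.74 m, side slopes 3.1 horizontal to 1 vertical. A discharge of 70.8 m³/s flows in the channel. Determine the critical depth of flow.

y_c = 1.91 m

At critical depth, Q² T / (g A³) = 1, i.e. A³/T = Q²/g = 70.8²/9.81 = 511.
At y = 1.3 m: A³/T = 115.8 — short.
At y = 2.38 m: A³/T = 1230 — over.
At y = 1.91 m: A³/T = 509.2 — ≈ 511.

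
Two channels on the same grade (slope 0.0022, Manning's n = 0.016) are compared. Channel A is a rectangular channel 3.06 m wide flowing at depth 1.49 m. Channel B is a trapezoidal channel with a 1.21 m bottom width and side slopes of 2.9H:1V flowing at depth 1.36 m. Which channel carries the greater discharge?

Channel A: Flow area A = b·y = 3.06 × 1.49 = 4.559 m². Wetted perimeter P = b + 2y = 3.06 + 2×1.49 = 6.04 m. Hydraulic radius R = A/P = 4.559/6.04 = 0.7549 m. Q_A = (1/0.016)·4.559·0.7549^(2/3)·√0.0022 = 11.08 m³/s.
Channel B: With bottom width b = 1.21 m and side slope z = 2.9: A = (b + zy)y = (1.21 + 2.9×1.36)×1.36 = 7.009 m²; P = b + 2y√(1+z²) = 1.21 + 2×1.36×3.068 = 9.554 m. Hydraulic radius R = A/P = 7.009/9.554 = 0.7337 m. Q_B = (1/0.016)·7.009·0.7337^(2/3)·√0.0022 = 16.72 m³/s.
Q_A = 11.08 m³/s vs Q_B = 16.72 m³/s, so channel B carries more.

channel B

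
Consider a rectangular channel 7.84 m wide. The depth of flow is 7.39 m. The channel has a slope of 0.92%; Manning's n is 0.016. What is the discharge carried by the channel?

Flow area A = b·y = 7.84 × 7.39 = 57.94 m². Wetted perimeter P = b + 2y = 7.84 + 2×7.39 = 22.62 m.
Hydraulic radius R = A/P = 57.94/22.62 = 2.561 m.
Manning's equation: Q = (1/n) A R^(2/3) S^(1/2) = (1/0.016) × 57.94 × 2.561^(2/3) × 0.0092^(1/2) = 650 m³/s.

Q = 650 m³/s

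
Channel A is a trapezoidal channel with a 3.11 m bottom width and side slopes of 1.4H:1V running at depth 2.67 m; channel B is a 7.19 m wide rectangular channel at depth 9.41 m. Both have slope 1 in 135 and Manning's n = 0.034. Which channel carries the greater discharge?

Channel A: With bottom width b = 3.11 m and side slope z = 1.4: A = (b + zy)y = (3.11 + 1.4×2.67)×2.67 = 18.28 m²; P = b + 2y√(1+z²) = 3.11 + 2×2.67×1.72 = 12.3 m. Hydraulic radius R = A/P = 18.28/12.3 = 1.487 m. Q_A = (1/0.034)·18.28·1.487^(2/3)·√0.007407 = 60.29 m³/s.
Channel B: Flow area A = b·y = 7.19 × 9.41 = 67.66 m². Wetted perimeter P = b + 2y = 7.19 + 2×9.41 = 26.01 m. Hydraulic radius R = A/P = 67.66/26.01 = 2.601 m. Q_B = (1/0.034)·67.66·2.601^(2/3)·√0.007407 = 323.9 m³/s.
Q_A = 60.29 m³/s vs Q_B = 323.9 m³/s, so channel B carries more.

channel B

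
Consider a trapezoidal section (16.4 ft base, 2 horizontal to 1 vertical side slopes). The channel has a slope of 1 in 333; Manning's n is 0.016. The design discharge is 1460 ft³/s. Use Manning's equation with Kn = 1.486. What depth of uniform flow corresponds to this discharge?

y_n = 4.89 ft

Manning's equation rearranged: A R^(2/3) = nQ / (1.486·√S) = 0.016 × 1460 / (1.486 × √0.003003) = 286.9.
Trying y = 3.95 ft: A R^(2/3) = 191.5 — low.
Trying y = 4.89 ft: A R^(2/3) = 286.4 — close enough.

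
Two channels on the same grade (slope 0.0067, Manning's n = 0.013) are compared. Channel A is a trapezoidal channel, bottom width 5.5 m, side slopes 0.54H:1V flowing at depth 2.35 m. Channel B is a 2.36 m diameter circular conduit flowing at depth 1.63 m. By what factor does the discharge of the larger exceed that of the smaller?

Channel A: With bottom width b = 5.5 m and side slope z = 0.54: A = (b + zy)y = (5.5 + 0.54×2.35)×2.35 = 15.91 m²; P = b + 2y√(1+z²) = 5.5 + 2×2.35×1.136 = 10.84 m. Hydraulic radius R = A/P = 15.91/10.84 = 1.467 m. Q_A = (1/0.013)·15.91·1.467^(2/3)·√0.0067 = 129.3 m³/s.
Channel B: For a circular section of diameter D = 2.36 m at depth y = 1.63 m, the central angle is θ = 2 arccos(1 − 2y/D) = 3.924 rad. Then A = (D²/8)(θ − sin θ) = 3.223 m² and P = Dθ/2 = 4.63 m. Hydraulic radius R = A/P = 3.223/4.63 = 0.696 m. Q_B = (1/0.013)·3.223·0.696^(2/3)·√0.0067 = 15.94 m³/s.
The larger discharge is 129.3 m³/s and the smaller is 15.94 m³/s; the ratio is 8.11.

8.11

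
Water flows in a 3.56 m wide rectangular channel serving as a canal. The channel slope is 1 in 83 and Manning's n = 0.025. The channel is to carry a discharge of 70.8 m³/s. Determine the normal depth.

y_n = 3.95 m

Manning's equation rearranged: A R^(2/3) = nQ / (1·√S) = 0.025 × 70.8 / (√0.01205) = 16.13.
Trying y = 5.01 m: A R^(2/3) = 21.39 — over.
Trying y = 3.95 m: A R^(2/3) = 16.12 — ≈ 16.13.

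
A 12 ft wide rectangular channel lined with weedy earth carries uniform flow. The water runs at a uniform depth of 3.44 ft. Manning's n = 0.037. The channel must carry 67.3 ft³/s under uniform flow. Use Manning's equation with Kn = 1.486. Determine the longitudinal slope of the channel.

Flow area A = b·y = 12 × 3.44 = 41.28 ft². Wetted perimeter P = b + 2y = 12 + 2×3.44 = 18.88 ft.
Hydraulic radius R = A/P = 41.28/18.88 = 2.186 ft.
From Manning's equation, S = [nQ / (1.486 A R^(2/3))]² = [0.037 × 67.3 / (1.486 × 41.28 × 2.186^(2/3))]² = 0.000581.

S = 0.000581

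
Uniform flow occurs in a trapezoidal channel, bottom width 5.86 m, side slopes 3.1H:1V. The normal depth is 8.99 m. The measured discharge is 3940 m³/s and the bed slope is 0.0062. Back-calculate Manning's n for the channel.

With bottom width b = 5.86 m and side slope z = 3.1: A = (b + zy)y = (5.86 + 3.1×8.99)×8.99 = 303.2 m²; P = b + 2y√(1+z²) = 5.86 + 2×8.99×3.257 = 64.43 m.
Hydraulic radius R = A/P = 303.2/64.43 = 4.707 m.
Rearranging Manning's equation: n = (1/Q) A R^(2/3) S^(1/2) = (1/3940) × 303.2 × 4.707^(2/3) × √0.0062 = 0.017.

n = 0.017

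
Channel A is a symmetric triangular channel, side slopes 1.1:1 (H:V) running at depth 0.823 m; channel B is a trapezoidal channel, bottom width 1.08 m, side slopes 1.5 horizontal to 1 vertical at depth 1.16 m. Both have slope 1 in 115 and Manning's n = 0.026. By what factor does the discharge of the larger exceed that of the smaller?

Channel A: For a triangular section with side slope z = 1.1: A = zy² = 1.1×0.823² = 0.7451 m²; P = 2y√(1+z²) = 2×0.823×1.487 = 2.447 m. Hydraulic radius R = A/P = 0.7451/2.447 = 0.3045 m. Q_A = (1/0.026)·0.7451·0.3045^(2/3)·√0.008696 = 1.209 m³/s.
Channel B: With bottom width b = 1.08 m and side slope z = 1.5: A = (b + zy)y = (1.08 + 1.5×1.16)×1.16 = 3.271 m²; P = b + 2y√(1+z²) = 1.08 + 2×1.16×1.803 = 5.262 m. Hydraulic radius R = A/P = 3.271/5.262 = 0.6216 m. Q_B = (1/0.026)·3.271·0.6216^(2/3)·√0.008696 = 8.545 m³/s.
The larger discharge is 8.545 m³/s and the smaller is 1.209 m³/s; the ratio is 7.07.

7.07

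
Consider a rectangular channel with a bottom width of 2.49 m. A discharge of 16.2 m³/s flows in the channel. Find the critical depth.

y_c = 1.63 m

For a rectangular channel, critical depth y_c = (q²/g)^(1/3) where q = Q/b = 16.2/2.49 = 6.506 m²/s.
So y_c = (6.506²/9.81)^(1/3) = 1.63 m.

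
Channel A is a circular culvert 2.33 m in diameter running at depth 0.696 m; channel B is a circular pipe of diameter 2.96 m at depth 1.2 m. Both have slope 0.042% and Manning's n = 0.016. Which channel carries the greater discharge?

Channel A: For a circular section of diameter D = 2.33 m at depth y = 0.696 m, the central angle is θ = 2 arccos(1 − 2y/D) = 2.313 rad. Then A = (D²/8)(θ − sin θ) = 1.069 m² and P = Dθ/2 = 2.695 m. Hydraulic radius R = A/P = 1.069/2.695 = 0.3969 m. Q_A = (1/0.016)·1.069·0.3969^(2/3)·√0.00042 = 0.7398 m³/s.
Channel B: For a circular section of diameter D = 2.96 m at depth y = 1.2 m, the central angle is θ = 2 arccos(1 − 2y/D) = 2.761 rad. Then A = (D²/8)(θ − sin θ) = 2.617 m² and P = Dθ/2 = 4.086 m. Hydraulic radius R = A/P = 2.617/4.086 = 0.6404 m. Q_B = (1/0.016)·2.617·0.6404^(2/3)·√0.00042 = 2.49 m³/s.
Q_A = 0.7398 m³/s vs Q_B = 2.49 m³/s, so channel B carries more.

channel B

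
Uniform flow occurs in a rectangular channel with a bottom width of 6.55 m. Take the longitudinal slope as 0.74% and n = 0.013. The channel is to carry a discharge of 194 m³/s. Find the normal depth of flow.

y_n = 3.24 m

Manning's equation rearranged: A R^(2/3) = nQ / (1·√S) = 0.013 × 194 / (√0.0074) = 29.32.
Try y = 3.72 m: A R^(2/3) = 35.27 — over.
Try y = 2.73 m: A R^(2/3) = 23.32 — short.
Try y = 3.24 m: A R^(2/3) = 29.38 — matches.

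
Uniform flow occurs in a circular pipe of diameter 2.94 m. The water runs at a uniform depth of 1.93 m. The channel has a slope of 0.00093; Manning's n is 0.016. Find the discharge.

For a circular section of diameter D = 2.94 m at depth y = 1.93 m, the central angle is θ = 2 arccos(1 − 2y/D) = 3.778 rad. Then A = (D²/8)(θ − sin θ) = 4.724 m² and P = Dθ/2 = 5.554 m.
Hydraulic radius R = A/P = 4.724/5.554 = 0.8506 m.
Manning's equation: Q = (1/n) A R^(2/3) S^(1/2) = (1/0.016) × 4.724 × 0.8506^(2/3) × 0.00093^(1/2) = 8.08 m³/s.

Q = 8.08 m³/s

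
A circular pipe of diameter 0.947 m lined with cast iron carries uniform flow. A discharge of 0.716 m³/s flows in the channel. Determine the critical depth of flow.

y_c = 0.489 m

At critical depth, Q² T / (g A³) = 1, i.e. A³/T = Q²/g = 0.716²/9.81 = 0.05226.
Try y = 0.554 m: A³/T = 0.08404 — high.
Try y = 0.418 m: A³/T = 0.02863 — low.
Try y = 0.489 m: A³/T = 0.05216 — close enough.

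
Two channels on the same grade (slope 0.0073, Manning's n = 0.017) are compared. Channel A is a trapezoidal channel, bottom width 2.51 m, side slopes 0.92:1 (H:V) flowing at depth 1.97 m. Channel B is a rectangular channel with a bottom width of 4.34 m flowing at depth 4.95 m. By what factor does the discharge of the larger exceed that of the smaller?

3.15

Channel A: With bottom width b = 2.51 m and side slope z = 0.92: A = (b + zy)y = (2.51 + 0.92×1.97)×1.97 = 8.515 m²; P = b + 2y√(1+z²) = 2.51 + 2×1.97×1.359 = 7.864 m. Hydraulic radius R = A/P = 8.515/7.864 = 1.083 m. Q_A = (1/0.017)·8.515·1.083^(2/3)·√0.0073 = 45.13 m³/s.
Channel B: Flow area A = b·y = 4.34 × 4.95 = 21.48 m². Wetted perimeter P = b + 2y = 4.34 + 2×4.95 = 14.24 m. Hydraulic radius R = A/P = 21.48/14.24 = 1.509 m. Q_B = (1/0.017)·21.48·1.509^(2/3)·√0.0073 = 142 m³/s.
The larger discharge is 142 m³/s and the smaller is 45.13 m³/s; the ratio is 3.15.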